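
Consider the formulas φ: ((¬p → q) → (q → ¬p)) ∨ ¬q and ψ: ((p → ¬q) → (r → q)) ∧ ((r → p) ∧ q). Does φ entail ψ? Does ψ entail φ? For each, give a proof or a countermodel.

Forward direction. This fails. Under p = F, r = F, q = F, the left side is true but the right side is false.

Converse. This fails. Under p = T, r = F, q = T, the left side is false but the right side is true.

Neither implication holds.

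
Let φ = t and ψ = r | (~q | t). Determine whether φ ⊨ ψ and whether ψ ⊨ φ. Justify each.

Forward direction. Assume the antecedent. If t is true, r | (~q | t) reduces to true regardless of the other variables. If t is false, the antecedent cannot hold. Either way r | (~q | t) holds.

Converse. This fails. Under t = F, r = F, q = F, the left side is false but the right side is true.

Only the forward implication holds.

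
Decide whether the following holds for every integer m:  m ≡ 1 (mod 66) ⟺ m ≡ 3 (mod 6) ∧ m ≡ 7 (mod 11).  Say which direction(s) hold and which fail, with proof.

(⇒) This fails: m = 1 gives 1 ≡ 1 (mod 66) but 1 ≡ 1 (mod 6), so the conjunction on the right does not hold.

(⇐) This fails: m = 51 satisfies both congruences on the right (51 ≡ 3 mod 6 and 51 ≡ 7 mod 11) yet 51 ≡ 51 (mod 66), not 1.

Both directions fail.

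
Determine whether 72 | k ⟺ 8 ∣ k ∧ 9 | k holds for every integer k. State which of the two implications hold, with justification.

The biconditional holds.

[⇒] If 72 ∣ k, write k = 72q. Since 72 = 9·8, k = 8·(9q), so 8 ∣ k; and since 72 = 8·9, k = 9·(8q), so 9 ∣ k.

[⇐] Suppose 8 ∣ k and 9 ∣ k. Any common multiple of 8 and 9 is a multiple of their lcm; here gcd(8, 9) = 1, so lcm(8, 9) = 8·9 = 72, so 72 ∣ k.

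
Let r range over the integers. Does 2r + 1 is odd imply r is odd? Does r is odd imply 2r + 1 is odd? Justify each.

Not equivalent: only (⇐) holds.

(⇐) Suppose r is odd. Since 2 is even, 2r is even for every r, so 2r + 1 has the same parity as 1, which is odd. Hence 2r + 1 is odd.

(⇒) This fails: take r = 0. Then 2r + 1 = 1, which is odd, yet r = 0 is even, not odd.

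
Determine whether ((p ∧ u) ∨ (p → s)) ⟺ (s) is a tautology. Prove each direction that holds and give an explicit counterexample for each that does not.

(⇒) This fails. Under p = F, u = F, s = F, the left side is true but the right side is false.

(⇐) Assume the antecedent. If p is true, the antecedent forces (p = T, u = F, s = T) or (p = T, u = T, s = T), and (p ∧ u) ∨ (p → s) holds there. If p is false, (p ∧ u) ∨ (p → s) reduces to true regardless of the other variables. Either way (p ∧ u) ∨ (p → s) holds.

The forward direction fails; the converse holds.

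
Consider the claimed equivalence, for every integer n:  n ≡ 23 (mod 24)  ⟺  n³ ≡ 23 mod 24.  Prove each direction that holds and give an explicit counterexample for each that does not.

Both directions hold; the statement is true.

(→) Suppose n ≡ 23 (mod 24). Write n = 24j + 23. Then (24j + 23)³ = 13824j³ + 39744j² + 38088j + 12167 = 24(576j³ + 1656j² + 1587j + 506) + 23, so n³ ≡ 23 (mod 24).

(←) Conversely, suppose n³ ≡ 23 (mod 24). The only residue r in {0, …, 23} with r³ ≡ 23 (mod 24) is r = 23, so n ≡ 23 (mod 24).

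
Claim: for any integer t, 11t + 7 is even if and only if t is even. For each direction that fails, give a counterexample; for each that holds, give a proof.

Both directions fail.

(⇒) This fails: t = 1 gives 11t + 7 = 18, which is even, but 1 is odd, not even.

(⇐) This also fails: t = 0 is even, but 11t + 7 = 7 is odd, not even.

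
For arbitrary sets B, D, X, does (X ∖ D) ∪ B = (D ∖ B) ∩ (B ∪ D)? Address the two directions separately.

(⟹) This inclusion fails. Take B = {1}, D = ∅, X = ∅; then 1 ∈ (X ∖ D) ∪ B but 1 ∉ (D ∖ B) ∩ (B ∪ D).

(⟸) This inclusion fails. Take B = ∅, D = {1}, X = ∅; then 1 ∈ (D ∖ B) ∩ (B ∪ D) but 1 ∉ (X ∖ D) ∪ B.

(⊆) fails and (⊇) fails.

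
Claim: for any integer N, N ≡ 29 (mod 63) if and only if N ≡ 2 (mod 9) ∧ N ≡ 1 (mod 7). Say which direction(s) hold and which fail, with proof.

Equivalent; both directions hold.

Forward direction. Suppose N ≡ 29 (mod 63); write N = 63j + 29. Since 9 ∣ 63, reducing mod 9 gives N ≡ 29 ≡ 2 (mod 9); since 7 ∣ 63, reducing mod 7 gives N ≡ 29 ≡ 1 (mod 7).

Converse. If N ≡ 2 (mod 9) and N ≡ 1 (mod 7), then by the Chinese remainder theorem N ≡ 29 (mod 63). This is exactly N ≡ 29 (mod 63).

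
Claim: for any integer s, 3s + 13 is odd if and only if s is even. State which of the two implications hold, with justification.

Equivalent; both directions hold.

(⇒) Suppose 3s + 13 is odd. Since 3 is odd, 3s and s have the same parity, so 3s + 13 ≡ s + 13 (mod 2). As 13 is odd, 3s + 13 is odd exactly when s is even. Thus s is even.

(⇐) Conversely, suppose s is even; write s = 2j. Then 3s + 13 = 3·(2j) + 13 = 2·3j + 13, which is odd.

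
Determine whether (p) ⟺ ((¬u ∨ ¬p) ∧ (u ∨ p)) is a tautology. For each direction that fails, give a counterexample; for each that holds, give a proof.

(⇒) This fails. Under u = T, p = T, the left side is true but the right side is false.

(⇐) This fails. Under u = T, p = F, the left side is false but the right side is true.

(⇒) fails and (⇐) fails.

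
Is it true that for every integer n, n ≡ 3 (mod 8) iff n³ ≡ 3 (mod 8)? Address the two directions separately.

Both directions hold; the statement is true.

(⇒) Suppose n ≡ 3 (mod 8). Write n = 8j + 3. Then (8j + 3)³ = 512j³ + 576j² + 216j + 27 = 8(64j³ + 72j² + 27j + 3) + 3, so n³ ≡ 3 (mod 8).

(⇐) For the converse, argue contrapositively. If n ≢ 3 (mod 8), then n is congruent to one of 0, 1, 2, 4, 5, 6, 7 modulo 8, and these give n³ ≡ 0, 1, 0, 0, 5, 0, 7 respectively — never 3.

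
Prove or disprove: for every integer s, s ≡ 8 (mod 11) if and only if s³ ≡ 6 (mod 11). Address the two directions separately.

(→) Suppose s ≡ 8 (mod 11). Write s = 11j + 8. Then (11j + 8)³ = 1331j³ + 2904j² + 2112j + 512 = 11(121j³ + 264j² + 192j + 46) + 6, so s³ ≡ 6 (mod 11).

(←) Conversely, suppose s³ ≡ 6 (mod 11). The only residue r in {0, …, 10} with r³ ≡ 6 (mod 11) is r = 8, so s ≡ 8 (mod 11).

Both directions hold.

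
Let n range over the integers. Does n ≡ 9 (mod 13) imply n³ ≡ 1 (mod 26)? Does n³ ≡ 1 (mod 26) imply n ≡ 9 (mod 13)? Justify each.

(⇒) This fails: take n = 22. Then 22 ≡ 9 (mod 13), but 22³ = 10648 ≡ 14 (mod 26), not 1.

(⇐) This fails: take n = 1. Then 1³ = 1 ≡ 1 (mod 26), yet 1 ≡ 1 (mod 13), not 9.

Both directions fail.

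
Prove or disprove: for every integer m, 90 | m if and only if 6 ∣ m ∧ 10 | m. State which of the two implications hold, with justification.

(⇒) If 90 ∣ m, write m = 90q. Since 90 = 15·6, m = 6·(15q), so 6 ∣ m; and since 90 = 9·10, m = 10·(9q), so 10 ∣ m.

(⇐) This fails: take m = 30. Both 6 ∣ 30 and 10 ∣ 30, yet 30 is not a multiple of 90 (since 30 = 0·90 + 30), so 90 ∤ 30.

Not equivalent: only (⇒) holds.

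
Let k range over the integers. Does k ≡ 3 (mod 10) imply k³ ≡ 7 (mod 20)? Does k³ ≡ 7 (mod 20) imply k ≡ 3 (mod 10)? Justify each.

(⟹) This fails: take k = 13. Then 13 ≡ 3 (mod 10), but 13³ = 2197 ≡ 17 (mod 20), not 7.

(⟸) Conversely, the residues r modulo 20 with r³ ≡ 7 (mod 20) are exactly {3}, and each is ≡ 3 (mod 10).

Only the reverse direction holds.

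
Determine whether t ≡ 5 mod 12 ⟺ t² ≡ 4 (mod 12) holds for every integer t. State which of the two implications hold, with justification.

(→) This fails: take t = 5. Then 5 ≡ 5 (mod 12), but 5² = 25 ≡ 1 (mod 12), not 4.

(←) This fails: take t = 2. Then 2² = 4 ≡ 4 (mod 12), yet 2 ≡ 2 (mod 12), not 5.

(⇒) fails and (⇐) fails.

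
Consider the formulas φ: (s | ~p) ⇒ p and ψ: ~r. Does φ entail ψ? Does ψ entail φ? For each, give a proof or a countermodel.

(→) This fails. Under r = T, s = F, p = T, the left side is true but the right side is false.

(←) This fails. Under r = F, s = F, p = F, the left side is false but the right side is true.

(⇒) fails and (⇐) fails.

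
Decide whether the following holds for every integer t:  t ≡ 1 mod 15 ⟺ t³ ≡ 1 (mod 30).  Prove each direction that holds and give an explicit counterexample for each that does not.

(→) This fails: take t = 16. Then 16 ≡ 1 (mod 15), but 16³ = 4096 ≡ 16 (mod 30), not 1.

(←) Conversely, the residues r modulo 30 with r³ ≡ 1 (mod 30) are exactly {1}, and each is ≡ 1 (mod 15).

Not equivalent: only (⇐) holds.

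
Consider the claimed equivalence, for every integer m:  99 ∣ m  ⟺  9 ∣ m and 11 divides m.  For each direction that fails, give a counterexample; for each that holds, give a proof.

(⇒) If 99 ∣ m, write m = 99q. Since 99 = 11·9, m = 9·(11q), so 9 ∣ m; and since 99 = 9·11, m = 11·(9q), so 11 ∣ m.

(⇐) Suppose 9 ∣ m and 11 ∣ m. Any common multiple of 9 and 11 is a multiple of their lcm; here gcd(9, 11) = 1, so lcm(9, 11) = 9·11 = 99, so 99 ∣ m.

The biconditional holds.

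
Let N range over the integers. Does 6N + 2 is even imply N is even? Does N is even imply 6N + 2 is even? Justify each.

Forward direction. This fails: take N = 1. Then 6N + 2 = 8, which is even, yet N = 1 is odd, not even.

Converse. Suppose N is even. Since 6 is even, 6N is even for every N, so 6N + 2 has the same parity as 2, which is even. Hence 6N + 2 is even.

Only the reverse direction holds.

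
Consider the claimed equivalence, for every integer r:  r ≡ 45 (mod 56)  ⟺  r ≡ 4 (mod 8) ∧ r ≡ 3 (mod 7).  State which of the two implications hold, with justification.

[⇒] This fails: r = 45 gives 45 ≡ 45 (mod 56) but 45 ≡ 5 (mod 8), so the conjunction on the right does not hold.

[⇐] This fails: r = 52 satisfies both congruences on the right (52 ≡ 4 mod 8 and 52 ≡ 3 mod 7) yet 52 ≡ 52 (mod 56), not 45.

Neither implication holds.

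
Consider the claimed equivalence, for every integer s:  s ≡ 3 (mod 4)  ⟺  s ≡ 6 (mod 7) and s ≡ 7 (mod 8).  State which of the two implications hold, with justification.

The forward direction fails; the converse holds.

Converse. If s ≡ 6 (mod 7) and s ≡ 7 (mod 8), then by the Chinese remainder theorem s ≡ 55 (mod 56). Since 55 ≡ 3 (mod 4) and 4 ∣ 56, we get s ≡ 3 (mod 4).

Forward direction. This fails: s = 3 gives 3 ≡ 3 (mod 4) but 3 ≡ 3 (mod 7), so the conjunction on the right does not hold.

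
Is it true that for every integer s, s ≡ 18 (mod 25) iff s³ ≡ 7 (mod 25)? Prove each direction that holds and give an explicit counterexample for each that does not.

Both directions hold.

(→) Suppose s ≡ 18 (mod 25). Write s = 25j + 18. Then (25j + 18)³ = 15625j³ + 33750j² + 24300j + 5832 = 25(625j³ + 1350j² + 972j + 233) + 7, so s³ ≡ 7 (mod 25).

(←) Conversely, suppose s³ ≡ 7 (mod 25). The only residue r in {0, …, 24} with r³ ≡ 7 (mod 25) is r = 18, so s ≡ 18 (mod 25).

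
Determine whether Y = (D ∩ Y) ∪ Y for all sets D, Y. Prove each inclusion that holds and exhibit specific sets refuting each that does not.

Both inclusions hold.

(⟸) Let x ∈ (D ∩ Y) ∪ Y. Then either x ∈ Y and x ∉ D; or x ∈ D ∩ Y. In each case x ∈ Y, so (D ∩ Y) ∪ Y ⊆ Y.

(⟹) Let x ∈ Y. Then either x ∈ Y and x ∉ D; or x ∈ D ∩ Y. In each case x ∈ (D ∩ Y) ∪ Y, so Y ⊆ (D ∩ Y) ∪ Y.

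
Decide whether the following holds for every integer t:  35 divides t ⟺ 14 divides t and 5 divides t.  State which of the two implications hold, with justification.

(⟹) This fails: take t = 35. Certainly 35 ∣ 35, but 14 ∤ 35.

(⟸) Suppose 14 ∣ t and 5 ∣ t. Any common multiple of 14 and 5 is a multiple of their lcm; here gcd(14, 5) = 1, so lcm(14, 5) = 14·5 = 70, so 70 ∣ t. Since 35 ∣ 70, it follows that 35 ∣ t.

Not equivalent: only (⇐) holds.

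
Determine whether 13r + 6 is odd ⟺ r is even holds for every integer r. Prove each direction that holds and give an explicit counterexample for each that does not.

Both directions fail.

Forward direction. This fails: r = 5 gives 13r + 6 = 71, which is odd, but 5 is odd, not even.

Converse. This also fails: r = 0 is even, but 13r + 6 = 6 is even, not odd.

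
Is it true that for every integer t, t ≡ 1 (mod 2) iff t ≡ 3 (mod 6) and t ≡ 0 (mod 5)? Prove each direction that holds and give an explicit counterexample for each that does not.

(⇒) fails; (⇐) holds.

(→) This fails: t = 1 gives 1 ≡ 1 (mod 2) but 1 ≡ 1 (mod 6), so the conjunction on the right does not hold.

(←) Conversely, if t ≡ 3 (mod 6) and t ≡ 0 (mod 5), then by the Chinese remainder theorem t ≡ 15 (mod 30). Since 15 ≡ 1 (mod 2) and 2 ∣ 30, we get t ≡ 1 (mod 2).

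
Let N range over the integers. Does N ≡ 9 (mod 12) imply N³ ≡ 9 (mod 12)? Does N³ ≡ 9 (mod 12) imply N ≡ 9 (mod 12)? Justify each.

[⇒] Suppose N ≡ 9 (mod 12). Write N = 12j + 9. Then (12j + 9)³ = 1728j³ + 3888j² + 2916j + 729 = 12(144j³ + 324j² + 243j + 60) + 9, so N³ ≡ 9 (mod 12).

[⇐] For the converse, argue contrapositively. If N ≢ 9 (mod 12), then N is congruent to one of 0, 1, 2, 3, 4, 5, 6, 7, 8, 10, 11 modulo 12, and these give N³ ≡ 0, 1, 8, 3, 4, 5, 0, 7, 8, 4, 11 respectively — never 9.

Both directions hold; the statement is true.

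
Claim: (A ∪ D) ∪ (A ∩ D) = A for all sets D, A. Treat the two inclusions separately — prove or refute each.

(⊆) This inclusion fails. Take D = {1}, A = ∅; then 1 ∈ (A ∪ D) ∪ (A ∩ D) but 1 ∉ A.

(⊇) Let x ∈ A. Then either x ∈ A and x ∉ D; or x ∈ D ∩ A. In each case x ∈ (A ∪ D) ∪ (A ∩ D), so A ⊆ (A ∪ D) ∪ (A ∩ D).

The sets are not equal: only the reverse inclusion holds.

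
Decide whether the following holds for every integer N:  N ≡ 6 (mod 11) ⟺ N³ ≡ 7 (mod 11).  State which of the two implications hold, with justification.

(→) Suppose N ≡ 6 (mod 11). Write N = 11j + 6. Then (11j + 6)³ = 1331j³ + 2178j² + 1188j + 216 = 11(121j³ + 198j² + 108j + 19) + 7, so N³ ≡ 7 (mod 11).

(←) For the converse, argue contrapositively. If N ≢ 6 (mod 11), then N is congruent to one of 0, 1, 2, 3, 4, 5, 7, 8, 9, 10 modulo 11, and these give N³ ≡ 0, 1, 8, 5, 9, 4, 2, 6, 3, 10 respectively — never 7.

Both directions hold.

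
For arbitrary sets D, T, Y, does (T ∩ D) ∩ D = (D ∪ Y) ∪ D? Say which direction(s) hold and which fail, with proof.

The sets are not equal: only the forward inclusion holds.

(⟹) Let x ∈ (T ∩ D) ∩ D. Then either x ∈ D ∩ T and x ∉ Y; or x ∈ D ∩ T ∩ Y. In each case x ∈ (D ∪ Y) ∪ D, so (T ∩ D) ∩ D ⊆ (D ∪ Y) ∪ D.

(⟸) This inclusion fails. Take D = {1}, T = ∅, Y = ∅; then 1 ∈ (D ∪ Y) ∪ D but 1 ∉ (T ∩ D) ∩ D.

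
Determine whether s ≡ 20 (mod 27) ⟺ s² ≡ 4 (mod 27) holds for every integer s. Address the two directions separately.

(⇒) This fails: take s = 20. Then 20 ≡ 20 (mod 27), but 20² = 400 ≡ 22 (mod 27), not 4.

(⇐) This fails: take s = 2. Then 2² = 4 ≡ 4 (mod 27), yet 2 ≡ 2 (mod 27), not 20.

Both directions fail.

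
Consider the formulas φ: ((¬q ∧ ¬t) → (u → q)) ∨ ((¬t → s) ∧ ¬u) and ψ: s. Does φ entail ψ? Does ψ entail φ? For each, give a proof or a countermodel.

(⇒) fails and (⇐) fails.

(⟹) This fails. Under u = F, t = F, q = F, s = F, the left side is true but the right side is false.

(⟸) This fails. Under u = T, t = F, q = F, s = T, the left side is false but the right side is true.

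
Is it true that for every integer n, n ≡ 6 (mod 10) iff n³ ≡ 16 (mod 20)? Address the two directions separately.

(⟹) Suppose n ≡ 6 (mod 10). Working modulo 20, n ∈ {6, 16}; for each such r, r³ ≡ 16 (mod 20).

(⟸) Conversely, the residues r modulo 20 with r³ ≡ 16 (mod 20) are exactly {6, 16}, and each is ≡ 6 (mod 10).

Both directions hold; the statement is true.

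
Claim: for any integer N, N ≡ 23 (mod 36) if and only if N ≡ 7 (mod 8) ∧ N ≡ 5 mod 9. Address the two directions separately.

The forward direction fails; the converse holds.

(⇒) This fails: N = 59 gives 59 ≡ 23 (mod 36) but 59 ≡ 3 (mod 8), so the conjunction on the right does not hold.

(⇐) Conversely, if N ≡ 7 (mod 8) and N ≡ 5 (mod 9), then by the Chinese remainder theorem N ≡ 23 (mod 72). Since 23 ≡ 23 (mod 36) and 36 ∣ 72, we get N ≡ 23 (mod 36).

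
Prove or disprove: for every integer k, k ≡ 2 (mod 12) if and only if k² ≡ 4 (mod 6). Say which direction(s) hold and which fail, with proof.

Not equivalent: only (⇒) holds.

(⇒) Suppose k ≡ 2 (mod 12). Then k² ≡ 2² = 4 (mod 12), and since 6 ∣ 12, also k² ≡ 4 (mod 6).

(⇐) This fails: take k = 4. Then 4² = 16 ≡ 4 (mod 6), yet 4 ≡ 4 (mod 12), not 2.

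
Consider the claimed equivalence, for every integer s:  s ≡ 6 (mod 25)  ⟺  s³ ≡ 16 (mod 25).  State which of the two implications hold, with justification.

Both implications hold.

(⟸) Suppose s³ ≡ 16 (mod 25). The only residue r in {0, …, 24} with r³ ≡ 16 (mod 25) is r = 6, so s ≡ 6 (mod 25).

(⟹) Suppose s ≡ 6 (mod 25). Write s = 25j + 6. Then (25j + 6)³ = 15625j³ + 11250j² + 2700j + 216 = 25(625j³ + 450j² + 108j + 8) + 16, so s³ ≡ 16 (mod 25).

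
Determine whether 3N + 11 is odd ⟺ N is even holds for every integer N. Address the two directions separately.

Equivalent; both directions hold.

(←) Suppose N is even; write N = 2j. Then 3N + 11 = 3·(2j) + 11 = 2·3j + 11, which is odd.

(→) Suppose 3N + 11 is odd. Since 3 is odd, 3N and N have the same parity, so 3N + 11 ≡ N + 11 (mod 2). As 11 is odd, 3N + 11 is odd exactly when N is even. Thus N is even.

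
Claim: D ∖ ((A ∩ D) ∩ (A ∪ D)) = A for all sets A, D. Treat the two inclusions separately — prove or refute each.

Neither inclusion holds.

(⊆) This inclusion fails. Take A = ∅, D = {1}; then 1 ∈ D ∖ ((A ∩ D) ∩ (A ∪ D)) but 1 ∉ A.

(⊇) This inclusion fails. Take A = {1}, D = ∅; then 1 ∈ A but 1 ∉ D ∖ ((A ∩ D) ∩ (A ∪ D)).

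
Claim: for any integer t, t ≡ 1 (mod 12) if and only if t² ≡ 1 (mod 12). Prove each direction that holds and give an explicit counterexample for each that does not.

(⟸) This fails: take t = 5. Then 5² = 25 ≡ 1 (mod 12), yet 5 ≡ 5 (mod 12), not 1.

(⟹) Suppose t ≡ 1 (mod 12). Write t = 12j + 1. Then (12j + 1)² = 144j² + 24j + 1 = 12(12j² + 2j) + 1, so t² ≡ 1 (mod 12).

Only the forward direction holds.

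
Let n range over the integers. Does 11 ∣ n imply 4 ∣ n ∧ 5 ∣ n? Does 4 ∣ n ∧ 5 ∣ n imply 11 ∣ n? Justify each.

(⇒) fails and (⇐) fails.

(⟹) This fails: take n = 11. Certainly 11 ∣ 11, but 4 ∤ 11.

(⟸) This fails: take n = 20. Both 4 ∣ 20 and 5 ∣ 20, yet 20 is not a multiple of 11 (since 20 = 1·11 + 9), so 11 ∤ 20.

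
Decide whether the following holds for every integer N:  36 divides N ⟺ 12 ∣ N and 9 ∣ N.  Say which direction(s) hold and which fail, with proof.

Both implications hold.

[⇒] If 36 ∣ N, write N = 36q. Since 36 = 3·12, N = 12·(3q), so 12 ∣ N; and since 36 = 4·9, N = 9·(4q), so 9 ∣ N.

[⇐] Suppose 12 ∣ N and 9 ∣ N. Any common multiple of 12 and 9 is a multiple of their lcm; here lcm(12, 9) = 12·9/gcd(12, 9) = 108/3 = 36, so 36 ∣ N.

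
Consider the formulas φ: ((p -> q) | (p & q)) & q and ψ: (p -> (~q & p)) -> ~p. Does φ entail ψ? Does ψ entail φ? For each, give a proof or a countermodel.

The forward direction holds; the converse fails.

[⇒] Assume the antecedent. If q is true, (p -> (~q & p)) -> ~p reduces to true regardless of the other variables. If q is false, the antecedent cannot hold. Either way (p -> (~q & p)) -> ~p holds.

[⇐] This fails. Under q = F, p = F, the left side is false but the right side is true.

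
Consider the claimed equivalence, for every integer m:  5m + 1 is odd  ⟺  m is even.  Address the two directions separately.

(⟹) Suppose 5m + 1 is odd. Since 5 is odd, 5m and m have the same parity, so 5m + 1 ≡ m + 1 (mod 2). As 1 is odd, 5m + 1 is odd exactly when m is even. Thus m is even.

(⟸) Conversely, suppose m is even; write m = 2j. Then 5m + 1 = 5·(2j) + 1 = 2·5j + 1, which is odd.

The biconditional holds.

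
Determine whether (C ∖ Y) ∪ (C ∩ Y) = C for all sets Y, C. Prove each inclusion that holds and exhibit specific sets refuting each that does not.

(⟸) Let x ∈ C. Then either x ∈ C and x ∉ Y; or x ∈ Y ∩ C. In each case x ∈ (C ∖ Y) ∪ (C ∩ Y), so C ⊆ (C ∖ Y) ∪ (C ∩ Y).

(⟹) Let x ∈ (C ∖ Y) ∪ (C ∩ Y). Then either x ∈ C and x ∉ Y; or x ∈ Y ∩ C. In each case x ∈ C, so (C ∖ Y) ∪ (C ∩ Y) ⊆ C.

The two sets are equal.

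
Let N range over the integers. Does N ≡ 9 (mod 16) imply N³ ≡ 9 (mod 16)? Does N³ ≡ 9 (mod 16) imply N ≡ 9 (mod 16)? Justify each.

The biconditional holds.

(⟹) Suppose N ≡ 9 (mod 16). Write N = 16j + 9. Then (16j + 9)³ = 4096j³ + 6912j² + 3888j + 729 = 16(256j³ + 432j² + 243j + 45) + 9, so N³ ≡ 9 (mod 16).

(⟸) Conversely, suppose N³ ≡ 9 (mod 16). The only residue r in {0, …, 15} with r³ ≡ 9 (mod 16) is r = 9, so N ≡ 9 (mod 16).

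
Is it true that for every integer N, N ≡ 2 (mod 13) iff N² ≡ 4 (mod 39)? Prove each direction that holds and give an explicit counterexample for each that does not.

(⟹) This fails: take N = 15. Then 15 ≡ 2 (mod 13), but 15² = 225 ≡ 30 (mod 39), not 4.

(⟸) This fails: take N = 11. Then 11² = 121 ≡ 4 (mod 39), yet 11 ≡ 11 (mod 13), not 2.

(⇒) fails and (⇐) fails.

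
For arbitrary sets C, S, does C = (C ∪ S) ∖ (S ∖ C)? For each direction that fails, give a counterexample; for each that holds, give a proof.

(⊆) Let x ∈ C. Then either x ∈ C and x ∉ S; or x ∈ C ∩ S. In each case x ∈ (C ∪ S) ∖ (S ∖ C), so C ⊆ (C ∪ S) ∖ (S ∖ C).

(⊇) Let x ∈ (C ∪ S) ∖ (S ∖ C). Then either x ∈ C and x ∉ S; or x ∈ C ∩ S. In each case x ∈ C, so (C ∪ S) ∖ (S ∖ C) ⊆ C.

Both inclusions hold.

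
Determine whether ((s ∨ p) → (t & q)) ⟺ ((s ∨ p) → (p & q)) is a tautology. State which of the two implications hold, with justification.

Both directions fail.

Forward direction. This fails. Under p = F, s = T, q = T, t = T, the left side is true but the right side is false.

Converse. This fails. Under p = T, s = F, q = T, t = F, the left side is false but the right side is true.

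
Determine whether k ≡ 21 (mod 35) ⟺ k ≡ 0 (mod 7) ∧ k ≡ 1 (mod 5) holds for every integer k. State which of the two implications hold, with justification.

(→) Suppose k ≡ 21 (mod 35); write k = 35j + 21. Since 7 ∣ 35, reducing mod 7 gives k ≡ 21 ≡ 0 (mod 7); since 5 ∣ 35, reducing mod 5 gives k ≡ 21 ≡ 1 (mod 5).

(←) Conversely, if k ≡ 0 (mod 7) and k ≡ 1 (mod 5), then by the Chinese remainder theorem k ≡ 21 (mod 35). This is exactly k ≡ 21 (mod 35).

Equivalent; both directions hold.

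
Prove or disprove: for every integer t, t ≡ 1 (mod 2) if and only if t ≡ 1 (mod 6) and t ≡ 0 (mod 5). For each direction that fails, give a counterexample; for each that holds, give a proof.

(→) This fails: t = 1 gives 1 ≡ 1 (mod 2) but 1 ≡ 1 (mod 5), so the conjunction on the right does not hold.

(←) Conversely, if t ≡ 1 (mod 6) and t ≡ 0 (mod 5), then by the Chinese remainder theorem t ≡ 25 (mod 30). Since 25 ≡ 1 (mod 2) and 2 ∣ 30, we get t ≡ 1 (mod 2).

Only the reverse direction holds.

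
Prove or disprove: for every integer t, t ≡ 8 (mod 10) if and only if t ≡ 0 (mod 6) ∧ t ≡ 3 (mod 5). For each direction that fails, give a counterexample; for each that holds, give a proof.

Only the converse holds.

[⇒] This fails: t = 8 gives 8 ≡ 8 (mod 10) but 8 ≡ 2 (mod 6), so the conjunction on the right does not hold.

[⇐] Conversely, if t ≡ 0 (mod 6) and t ≡ 3 (mod 5), then by the Chinese remainder theorem t ≡ 18 (mod 30). Since 18 ≡ 8 (mod 10) and 10 ∣ 30, we get t ≡ 8 (mod 10).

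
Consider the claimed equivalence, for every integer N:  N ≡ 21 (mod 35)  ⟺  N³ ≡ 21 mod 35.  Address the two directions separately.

[⇐] Suppose N³ ≡ 21 (mod 35). The only residue r in {0, …, 34} with r³ ≡ 21 (mod 35) is r = 21, so N ≡ 21 (mod 35).

[⇒] Suppose N ≡ 21 (mod 35). Write N = 35j + 21. Then (35j + 21)³ = 42875j³ + 77175j² + 46305j + 9261 = 35(1225j³ + 2205j² + 1323j + 264) + 21, so N³ ≡ 21 (mod 35).

Both directions hold; the statement is true.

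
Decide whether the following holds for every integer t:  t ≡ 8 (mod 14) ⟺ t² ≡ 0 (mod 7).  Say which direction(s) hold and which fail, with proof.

(⟹) This fails: take t = 8. Then 8 ≡ 8 (mod 14), but 8² = 64 ≡ 1 (mod 7), not 0.

(⟸) This fails: take t = 0. Then 0² = 0 ≡ 0 (mod 7), yet 0 ≡ 0 (mod 14), not 8.

Neither direction holds.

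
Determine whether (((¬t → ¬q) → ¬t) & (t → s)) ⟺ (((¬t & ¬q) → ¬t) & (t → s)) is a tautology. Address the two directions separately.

(→) Assume the antecedent. If q is true, the antecedent forces (q = T, t = F, s = F) or (q = T, t = F, s = T), and ((¬t & ¬q) → ¬t) & (t → s) holds there. If q is false, the antecedent forces (q = F, t = F, s = F) or (q = F, t = F, s = T), and ((¬t & ¬q) → ¬t) & (t → s) holds there. Either way ((¬t & ¬q) → ¬t) & (t → s) holds.

(←) This fails. Under q = F, t = T, s = T, the left side is false but the right side is true.

Only the forward implication holds.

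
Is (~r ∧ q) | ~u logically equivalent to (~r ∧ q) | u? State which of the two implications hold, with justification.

Neither direction holds.

(→) This fails. Under u = F, r = F, q = F, the left side is true but the right side is false.

(←) This fails. Under u = T, r = F, q = F, the left side is false but the right side is true.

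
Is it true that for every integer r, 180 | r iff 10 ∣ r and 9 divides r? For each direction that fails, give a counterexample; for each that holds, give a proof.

Not equivalent: only (⇒) holds.

(⇐) This fails: take r = 90. Both 10 ∣ 90 and 9 ∣ 90, yet 90 is not a multiple of 180 (since 90 = 0·180 + 90), so 180 ∤ 90.

(⇒) If 180 ∣ r, write r = 180q. Since 180 = 18·10, r = 10·(18q), so 10 ∣ r; and since 180 = 20·9, r = 9·(20q), so 9 ∣ r.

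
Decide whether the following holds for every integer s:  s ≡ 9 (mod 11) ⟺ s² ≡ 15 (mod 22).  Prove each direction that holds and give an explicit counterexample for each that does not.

[⇒] This fails: take s = 20. Then 20 ≡ 9 (mod 11), but 20² = 400 ≡ 4 (mod 22), not 15.

[⇐] This fails: take s = 13. Then 13² = 169 ≡ 15 (mod 22), yet 13 ≡ 2 (mod 11), not 9.

Both directions fail.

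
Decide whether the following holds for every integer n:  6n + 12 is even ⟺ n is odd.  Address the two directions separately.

[⇒] This fails: take n = 4. Then 6n + 12 = 36, which is even, yet n = 4 is even, not odd.

[⇐] Suppose n is odd. Since 6 is even, 6n is even for every n, so 6n + 12 has the same parity as 12, which is even. Hence 6n + 12 is even.

Only the converse holds.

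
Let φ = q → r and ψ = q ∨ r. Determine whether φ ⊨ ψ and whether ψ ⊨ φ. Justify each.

Neither direction holds.

(⟹) This fails. Under r = F, q = F, the left side is true but the right side is false.

(⟸) This fails. Under r = F, q = T, the left side is false but the right side is true.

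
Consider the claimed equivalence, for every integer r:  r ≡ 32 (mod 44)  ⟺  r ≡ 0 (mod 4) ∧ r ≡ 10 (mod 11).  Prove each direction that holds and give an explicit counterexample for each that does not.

The biconditional holds.

(⇐) If r ≡ 0 (mod 4) and r ≡ 10 (mod 11), then by the Chinese remainder theorem r ≡ 32 (mod 44). This is exactly r ≡ 32 (mod 44).

(⇒) Suppose r ≡ 32 (mod 44); write r = 44j + 32. Since 4 ∣ 44, reducing mod 4 gives r ≡ 32 ≡ 0 (mod 4); since 11 ∣ 44, reducing mod 11 gives r ≡ 32 ≡ 10 (mod 11).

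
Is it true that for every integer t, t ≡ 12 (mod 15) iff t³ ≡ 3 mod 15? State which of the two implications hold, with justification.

Forward direction. Suppose t ≡ 12 (mod 15). Write t = 15j + 12. Then (15j + 12)³ = 3375j³ + 8100j² + 6480j + 1728 = 15(225j³ + 540j² + 432j + 115) + 3, so t³ ≡ 3 (mod 15).

Converse. Suppose t³ ≡ 3 (mod 15). The only residue r in {0, …, 14} with r³ ≡ 3 (mod 15) is r = 12, so t ≡ 12 (mod 15).

The biconditional holds.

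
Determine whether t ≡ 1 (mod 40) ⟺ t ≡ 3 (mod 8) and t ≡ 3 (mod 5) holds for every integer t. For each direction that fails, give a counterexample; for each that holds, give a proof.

(⟹) This fails: t = 1 gives 1 ≡ 1 (mod 40) but 1 ≡ 1 (mod 8), so the conjunction on the right does not hold.

(⟸) This fails: t = 3 satisfies both congruences on the right (3 ≡ 3 mod 8 and 3 ≡ 3 mod 5) yet 3 ≡ 3 (mod 40), not 1.

Neither direction holds.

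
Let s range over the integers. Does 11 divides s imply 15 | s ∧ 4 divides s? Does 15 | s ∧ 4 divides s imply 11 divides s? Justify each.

Both directions fail.

Forward direction. This fails: take s = 11. Certainly 11 ∣ 11, but 15 ∤ 11.

Converse. This fails: take s = 60. Both 15 ∣ 60 and 4 ∣ 60, yet 60 is not a multiple of 11 (since 60 = 5·11 + 5), so 11 ∤ 60.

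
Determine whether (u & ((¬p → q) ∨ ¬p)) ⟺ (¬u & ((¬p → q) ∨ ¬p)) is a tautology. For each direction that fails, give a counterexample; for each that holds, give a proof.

Neither implication holds.

Forward direction. This fails. Under u = T, p = F, q = F, the left side is true but the right side is false.

Converse. This fails. Under u = F, p = F, q = F, the left side is false but the right side is true.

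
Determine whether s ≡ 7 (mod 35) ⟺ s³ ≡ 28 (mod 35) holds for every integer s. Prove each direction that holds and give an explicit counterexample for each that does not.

Forward direction. Suppose s ≡ 7 (mod 35). Write s = 35j + 7. Then (35j + 7)³ = 42875j³ + 25725j² + 5145j + 343 = 35(1225j³ + 735j² + 147j + 9) + 28, so s³ ≡ 28 (mod 35).

Converse. Suppose s³ ≡ 28 (mod 35). The only residue r in {0, …, 34} with r³ ≡ 28 (mod 35) is r = 7, so s ≡ 7 (mod 35).

Equivalent; both directions hold.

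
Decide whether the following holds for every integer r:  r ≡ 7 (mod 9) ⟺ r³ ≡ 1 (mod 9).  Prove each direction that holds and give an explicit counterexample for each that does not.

Forward direction. Suppose r ≡ 7 (mod 9). Write r = 9j + 7. Then (9j + 7)³ = 729j³ + 1701j² + 1323j + 343 = 9(81j³ + 189j² + 147j + 38) + 1, so r³ ≡ 1 (mod 9).

Converse. This fails: take r = 1. Then 1³ = 1 ≡ 1 (mod 9), yet 1 ≡ 1 (mod 9), not 7.

Only the forward direction holds.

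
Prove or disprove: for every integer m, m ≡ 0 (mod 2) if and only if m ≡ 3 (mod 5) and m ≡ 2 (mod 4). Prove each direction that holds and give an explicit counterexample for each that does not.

Only the reverse direction holds.

(⇐) If m ≡ 3 (mod 5) and m ≡ 2 (mod 4), then by the Chinese remainder theorem m ≡ 18 (mod 20). Since 18 ≡ 0 (mod 2) and 2 ∣ 20, we get m ≡ 0 (mod 2).

(⇒) This fails: m = 0 gives 0 ≡ 0 (mod 2) but 0 ≡ 0 (mod 5), so the conjunction on the right does not hold.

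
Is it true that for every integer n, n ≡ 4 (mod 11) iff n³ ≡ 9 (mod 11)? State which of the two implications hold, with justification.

Both implications hold.

Forward direction. Suppose n ≡ 4 (mod 11). Write n = 11j + 4. Then (11j + 4)³ = 1331j³ + 1452j² + 528j + 64 = 11(121j³ + 132j² + 48j + 5) + 9, so n³ ≡ 9 (mod 11).

Converse. Suppose n³ ≡ 9 (mod 11). The only residue r in {0, …, 10} with r³ ≡ 9 (mod 11) is r = 4, so n ≡ 4 (mod 11).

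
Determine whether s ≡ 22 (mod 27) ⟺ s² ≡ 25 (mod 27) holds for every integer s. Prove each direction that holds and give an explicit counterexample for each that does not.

[⇒] Suppose s ≡ 22 (mod 27). Write s = 27j + 22. Then (27j + 22)² = 729j² + 1188j + 484 = 27(27j² + 44j + 17) + 25, so s² ≡ 25 (mod 27).

[⇐] This fails: take s = 5. Then 5² = 25 ≡ 25 (mod 27), yet 5 ≡ 5 (mod 27), not 22.

(⇒) holds; (⇐) fails.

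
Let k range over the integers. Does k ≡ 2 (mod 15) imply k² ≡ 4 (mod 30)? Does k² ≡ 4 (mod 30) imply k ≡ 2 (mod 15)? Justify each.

(⇒) fails and (⇐) fails.

[⇒] This fails: take k = 17. Then 17 ≡ 2 (mod 15), but 17² = 289 ≡ 19 (mod 30), not 4.

[⇐] This fails: take k = 8. Then 8² = 64 ≡ 4 (mod 30), yet 8 ≡ 8 (mod 15), not 2.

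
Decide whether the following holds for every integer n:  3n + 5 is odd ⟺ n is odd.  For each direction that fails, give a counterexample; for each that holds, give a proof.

Forward direction. This fails: n = 0 gives 3n + 5 = 5, which is odd, but 0 is even, not odd.

Converse. This also fails: n = 7 is odd, but 3n + 5 = 26 is even, not odd.

Neither implication holds.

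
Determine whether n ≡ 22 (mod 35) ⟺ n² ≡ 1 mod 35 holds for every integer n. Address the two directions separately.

(→) This fails: take n = 22. Then 22 ≡ 22 (mod 35), but 22² = 484 ≡ 29 (mod 35), not 1.

(←) This fails: take n = 1. Then 1² = 1 ≡ 1 (mod 35), yet 1 ≡ 1 (mod 35), not 22.

Both directions fail.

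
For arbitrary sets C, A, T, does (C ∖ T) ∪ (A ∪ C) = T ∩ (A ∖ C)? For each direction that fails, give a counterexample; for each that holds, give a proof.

(⊆) fails; (⊇) holds.

Reverse inclusion. Let x ∈ T ∩ (A ∖ C). Then x ∈ A ∩ T and x ∉ C, from which x ∈ (C ∖ T) ∪ (A ∪ C).

Forward inclusion. This inclusion fails. Take C = {1}, A = ∅, T = ∅; then 1 ∈ (C ∖ T) ∪ (A ∪ C) but 1 ∉ T ∩ (A ∖ C).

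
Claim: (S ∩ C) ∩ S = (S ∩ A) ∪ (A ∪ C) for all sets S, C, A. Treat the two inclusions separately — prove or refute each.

(⟹) Let x ∈ (S ∩ C) ∩ S. Then either x ∈ S ∩ C and x ∉ A; or x ∈ S ∩ C ∩ A. In each case x ∈ (S ∩ A) ∪ (A ∪ C), so (S ∩ C) ∩ S ⊆ (S ∩ A) ∪ (A ∪ C).

(⟸) This inclusion fails. Take S = ∅, C = {1}, A = ∅; then 1 ∈ (S ∩ A) ∪ (A ∪ C) but 1 ∉ (S ∩ C) ∩ S.

The sets are not equal: only the forward inclusion holds.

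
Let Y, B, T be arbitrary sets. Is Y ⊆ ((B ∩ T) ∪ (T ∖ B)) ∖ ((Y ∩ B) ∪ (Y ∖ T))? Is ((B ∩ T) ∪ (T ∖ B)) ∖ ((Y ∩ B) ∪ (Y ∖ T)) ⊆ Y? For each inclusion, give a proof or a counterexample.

(⊆) This inclusion fails. Take Y = {1}, B = ∅, T = ∅; then 1 ∈ Y but 1 ∉ ((B ∩ T) ∪ (T ∖ B)) ∖ ((Y ∩ B) ∪ (Y ∖ T)).

(⊇) This inclusion fails. Take Y = ∅, B = ∅, T = {1}; then 1 ∈ ((B ∩ T) ∪ (T ∖ B)) ∖ ((Y ∩ B) ∪ (Y ∖ T)) but 1 ∉ Y.

Both inclusions fail.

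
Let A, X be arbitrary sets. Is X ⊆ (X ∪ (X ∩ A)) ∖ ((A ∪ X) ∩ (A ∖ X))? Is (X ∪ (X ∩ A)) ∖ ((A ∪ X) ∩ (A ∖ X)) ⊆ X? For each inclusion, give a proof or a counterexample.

Both inclusions hold; the sets are equal.

Forward inclusion. Let x ∈ X. Then either x ∈ X and x ∉ A; or x ∈ A ∩ X. In each case x ∈ (X ∪ (X ∩ A)) ∖ ((A ∪ X) ∩ (A ∖ X)), so X ⊆ (X ∪ (X ∩ A)) ∖ ((A ∪ X) ∩ (A ∖ X)).

Reverse inclusion. Let x ∈ (X ∪ (X ∩ A)) ∖ ((A ∪ X) ∩ (A ∖ X)). Then either x ∈ X and x ∉ A; or x ∈ A ∩ X. In each case x ∈ X, so (X ∪ (X ∩ A)) ∖ ((A ∪ X) ∩ (A ∖ X)) ⊆ X.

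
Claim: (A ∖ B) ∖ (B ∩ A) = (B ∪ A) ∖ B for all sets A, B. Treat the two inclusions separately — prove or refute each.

Reverse inclusion. Let x ∈ (B ∪ A) ∖ B. Then x ∈ A and x ∉ B, from which x ∈ (A ∖ B) ∖ (B ∩ A).

Forward inclusion. Let x ∈ (A ∖ B) ∖ (B ∩ A). Then x ∈ A and x ∉ B, from which x ∈ (B ∪ A) ∖ B.

Both inclusions hold.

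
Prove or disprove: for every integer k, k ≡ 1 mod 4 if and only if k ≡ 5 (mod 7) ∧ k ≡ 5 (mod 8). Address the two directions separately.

Only the converse holds.

[⇐] If k ≡ 5 (mod 7) and k ≡ 5 (mod 8), then by the Chinese remainder theorem k ≡ 5 (mod 56). Since 5 ≡ 1 (mod 4) and 4 ∣ 56, we get k ≡ 1 (mod 4).

[⇒] This fails: k = 1 gives 1 ≡ 1 (mod 4) but 1 ≡ 1 (mod 7), so the conjunction on the right does not hold.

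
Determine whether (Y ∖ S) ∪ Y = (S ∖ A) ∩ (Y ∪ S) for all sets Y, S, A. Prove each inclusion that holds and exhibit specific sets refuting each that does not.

(⊆) fails and (⊇) fails.

Forward inclusion. This inclusion fails. Take Y = {1}, S = ∅, A = ∅; then 1 ∈ (Y ∖ S) ∪ Y but 1 ∉ (S ∖ A) ∩ (Y ∪ S).

Reverse inclusion. This inclusion fails. Take Y = ∅, S = {1}, A = ∅; then 1 ∈ (S ∖ A) ∩ (Y ∪ S) but 1 ∉ (Y ∖ S) ∪ Y.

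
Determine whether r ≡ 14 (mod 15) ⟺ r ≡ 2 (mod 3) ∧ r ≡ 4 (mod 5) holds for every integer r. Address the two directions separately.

(→) Suppose r ≡ 14 (mod 15); write r = 15j + 14. Since 3 ∣ 15, reducing mod 3 gives r ≡ 14 ≡ 2 (mod 3); since 5 ∣ 15, reducing mod 5 gives r ≡ 14 ≡ 4 (mod 5).

(←) Conversely, if r ≡ 2 (mod 3) and r ≡ 4 (mod 5), then by the Chinese remainder theorem r ≡ 14 (mod 15). This is exactly r ≡ 14 (mod 15).

Equivalent; both directions hold.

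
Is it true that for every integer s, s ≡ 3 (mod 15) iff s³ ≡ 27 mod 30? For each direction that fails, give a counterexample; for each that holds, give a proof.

Forward direction. This fails: take s = 18. Then 18 ≡ 3 (mod 15), but 18³ = 5832 ≡ 12 (mod 30), not 27.

Converse. The residues r modulo 30 with r³ ≡ 27 (mod 30) are exactly {3}, and each is ≡ 3 (mod 15).

Only the converse holds.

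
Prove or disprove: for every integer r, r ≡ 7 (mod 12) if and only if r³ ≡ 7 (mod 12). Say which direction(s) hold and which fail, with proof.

Both implications hold.

(⟹) Suppose r ≡ 7 (mod 12). Write r = 12j + 7. Then (12j + 7)³ = 1728j³ + 3024j² + 1764j + 343 = 12(144j³ + 252j² + 147j + 28) + 7, so r³ ≡ 7 (mod 12).

(⟸) For the converse, argue contrapositively. If r ≢ 7 (mod 12), then r is congruent to one of 0, 1, 2, 3, 4, 5, 6, 8, 9, 10, 11 modulo 12, and these give r³ ≡ 0, 1, 8, 3, 4, 5, 0, 8, 9, 4, 11 respectively — never 7.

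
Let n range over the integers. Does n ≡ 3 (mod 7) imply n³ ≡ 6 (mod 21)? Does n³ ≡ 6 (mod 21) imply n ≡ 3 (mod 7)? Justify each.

Neither direction holds.

(→) This fails: take n = 10. Then 10 ≡ 3 (mod 7), but 10³ = 1000 ≡ 13 (mod 21), not 6.

(←) This fails: take n = 6. Then 6³ = 216 ≡ 6 (mod 21), yet 6 ≡ 6 (mod 7), not 3.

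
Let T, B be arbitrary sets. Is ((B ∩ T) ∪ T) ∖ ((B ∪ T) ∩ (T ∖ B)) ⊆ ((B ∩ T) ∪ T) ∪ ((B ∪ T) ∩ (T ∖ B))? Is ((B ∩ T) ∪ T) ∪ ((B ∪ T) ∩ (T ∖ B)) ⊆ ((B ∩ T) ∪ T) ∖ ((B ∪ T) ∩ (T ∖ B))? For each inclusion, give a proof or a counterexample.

(⟹) Let x ∈ ((B ∩ T) ∪ T) ∖ ((B ∪ T) ∩ (T ∖ B)). Then x ∈ T ∩ B, from which x ∈ ((B ∩ T) ∪ T) ∪ ((B ∪ T) ∩ (T ∖ B)).

(⟸) This inclusion fails. Take T = {1}, B = ∅; then 1 ∈ ((B ∩ T) ∪ T) ∪ ((B ∪ T) ∩ (T ∖ B)) but 1 ∉ ((B ∩ T) ∪ T) ∖ ((B ∪ T) ∩ (T ∖ B)).

(⊆) holds; (⊇) fails.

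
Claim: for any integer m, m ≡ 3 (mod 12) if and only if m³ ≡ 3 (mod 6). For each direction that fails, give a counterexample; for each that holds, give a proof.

Not equivalent: only (⇒) holds.

Forward direction. Suppose m ≡ 3 (mod 12). Then m³ ≡ 3³ = 27 (mod 12), and since 6 ∣ 12, also m³ ≡ 3 (mod 6).

Converse. This fails: take m = 9. Then 9³ = 729 ≡ 3 (mod 6), yet 9 ≡ 9 (mod 12), not 3.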